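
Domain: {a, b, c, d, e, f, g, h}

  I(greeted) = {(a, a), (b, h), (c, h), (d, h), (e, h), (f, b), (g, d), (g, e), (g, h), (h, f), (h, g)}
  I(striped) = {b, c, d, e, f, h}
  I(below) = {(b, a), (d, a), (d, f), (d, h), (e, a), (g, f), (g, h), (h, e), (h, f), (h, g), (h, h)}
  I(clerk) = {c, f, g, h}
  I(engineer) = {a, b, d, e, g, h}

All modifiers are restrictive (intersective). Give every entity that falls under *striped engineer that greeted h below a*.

{b, d, e}

⟦that greeted h⟧ = {x : ⟨x, h⟩ ∈ ⟦greeted⟧} = {b, c, d, e, g}
⟦below a⟧ = {x : ⟨x, a⟩ ∈ ⟦below⟧} = {b, d, e}
⟦engineer⟧ = {a, b, d, e, g, h}
… ∩ ⟦that greeted h⟧ = {a, b, d, e, g, h} ∩ {b, c, d, e, g} = {b, d, e, g}
… ∩ ⟦below a⟧ = {b, d, e, g} ∩ {b, d, e} = {b, d, e}
… ∩ ⟦striped⟧ = {b, d, e} ∩ {b, c, d, e, f, h} = {b, d, e}
So ⟦striped engineer that greeted h below a⟧ = {b, d, e}.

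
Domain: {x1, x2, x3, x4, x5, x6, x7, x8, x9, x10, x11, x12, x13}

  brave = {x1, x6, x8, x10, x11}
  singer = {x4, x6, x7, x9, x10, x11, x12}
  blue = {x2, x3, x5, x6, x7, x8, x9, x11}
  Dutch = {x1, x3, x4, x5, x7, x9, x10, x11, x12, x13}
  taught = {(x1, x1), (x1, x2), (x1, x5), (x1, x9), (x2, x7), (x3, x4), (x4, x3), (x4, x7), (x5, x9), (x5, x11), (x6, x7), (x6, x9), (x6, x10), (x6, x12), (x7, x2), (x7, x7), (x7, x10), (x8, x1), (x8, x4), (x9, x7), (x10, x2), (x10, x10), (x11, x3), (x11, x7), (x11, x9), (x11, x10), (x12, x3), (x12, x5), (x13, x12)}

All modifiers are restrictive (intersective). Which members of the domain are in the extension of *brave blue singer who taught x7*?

⟦who taught x7⟧ = {x : ⟨x, x7⟩ ∈ ⟦taught⟧} = {x2, x4, x6, x7, x9, x11}
⟦singer⟧ = {x4, x6, x7, x9, x10, x11, x12}
… ∩ ⟦who taught x7⟧ = {x4, x6, x7, x9, x10, x11, x12} ∩ {x2, x4, x6, x7, x9, x11} = {x4, x6, x7, x9, x11}
… ∩ ⟦brave⟧ = {x4, x6, x7, x9, x11} ∩ {x1, x6, x8, x10, x11} = {x6, x11}
… ∩ ⟦blue⟧ = {x6, x11} ∩ {x2, x3, x5, x6, x7, x8, x9, x11} = {x6, x11}
So ⟦brave blue singer who taught x7⟧ = {x6, x11}.

{x6, x11}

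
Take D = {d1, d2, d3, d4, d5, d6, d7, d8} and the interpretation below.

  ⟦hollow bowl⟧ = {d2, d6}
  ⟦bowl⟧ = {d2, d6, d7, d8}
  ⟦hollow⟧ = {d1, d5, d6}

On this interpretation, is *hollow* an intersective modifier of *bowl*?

no

⟦hollow⟧ ∩ ⟦bowl⟧ = {d1, d5, d6} ∩ {d2, d6, d7, d8} = {d6}
Observed ⟦hollow bowl⟧ = {d2, d6}.
These differ, so the modifier is not intersective in this model.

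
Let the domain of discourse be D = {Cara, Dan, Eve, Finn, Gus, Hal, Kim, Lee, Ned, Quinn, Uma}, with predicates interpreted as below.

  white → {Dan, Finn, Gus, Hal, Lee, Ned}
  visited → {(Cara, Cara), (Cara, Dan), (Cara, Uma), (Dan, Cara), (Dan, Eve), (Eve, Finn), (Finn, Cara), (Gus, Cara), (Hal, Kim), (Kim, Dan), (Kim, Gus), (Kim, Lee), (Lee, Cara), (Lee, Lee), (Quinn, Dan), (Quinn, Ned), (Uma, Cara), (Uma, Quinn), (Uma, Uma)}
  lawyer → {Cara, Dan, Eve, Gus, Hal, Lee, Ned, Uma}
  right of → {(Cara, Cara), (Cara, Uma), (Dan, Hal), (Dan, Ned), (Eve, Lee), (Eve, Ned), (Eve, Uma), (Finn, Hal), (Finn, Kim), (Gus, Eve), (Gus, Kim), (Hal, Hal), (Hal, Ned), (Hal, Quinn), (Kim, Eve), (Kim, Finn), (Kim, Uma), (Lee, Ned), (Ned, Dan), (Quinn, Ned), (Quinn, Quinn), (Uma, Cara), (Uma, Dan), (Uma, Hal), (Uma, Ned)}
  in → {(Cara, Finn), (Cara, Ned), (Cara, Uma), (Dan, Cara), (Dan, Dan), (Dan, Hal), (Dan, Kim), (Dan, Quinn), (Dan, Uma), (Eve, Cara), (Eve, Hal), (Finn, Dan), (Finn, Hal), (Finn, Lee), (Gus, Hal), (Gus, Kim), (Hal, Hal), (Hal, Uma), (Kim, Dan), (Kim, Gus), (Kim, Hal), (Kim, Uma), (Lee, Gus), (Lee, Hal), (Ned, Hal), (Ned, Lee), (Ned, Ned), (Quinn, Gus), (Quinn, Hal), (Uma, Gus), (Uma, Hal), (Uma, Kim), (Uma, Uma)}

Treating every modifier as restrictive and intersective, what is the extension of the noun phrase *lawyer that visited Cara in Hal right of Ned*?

⟦that visited Cara⟧ = {x : ⟨x, Cara⟩ ∈ ⟦visited⟧} = {Cara, Dan, Finn, Gus, Lee, Uma}
⟦in Hal⟧ = {x : ⟨x, Hal⟩ ∈ ⟦in⟧} = {Dan, Eve, Finn, Gus, Hal, Kim, Lee, Ned, Quinn, Uma}
⟦right of Ned⟧ = {x : ⟨x, Ned⟩ ∈ ⟦right of⟧} = {Dan, Eve, Hal, Lee, Quinn, Uma}
⟦lawyer⟧ = {Cara, Dan, Eve, Gus, Hal, Lee, Ned, Uma}
… ∩ ⟦that visited Cara⟧ = {Cara, Dan, Eve, Gus, Hal, Lee, Ned, Uma} ∩ {Cara, Dan, Finn, Gus, Lee, Uma} = {Cara, Dan, Gus, Lee, Uma}
… ∩ ⟦in Hal⟧ = {Cara, Dan, Gus, Lee, Uma} ∩ {Dan, Eve, Finn, Gus, Hal, Kim, Lee, Ned, Quinn, Uma} = {Dan, Gus, Lee, Uma}
… ∩ ⟦right of Ned⟧ = {Dan, Gus, Lee, Uma} ∩ {Dan, Eve, Hal, Lee, Quinn, Uma} = {Dan, Lee, Uma}
So ⟦lawyer that visited Cara in Hal right of Ned⟧ = {Dan, Lee, Uma}.

{Dan, Lee, Uma}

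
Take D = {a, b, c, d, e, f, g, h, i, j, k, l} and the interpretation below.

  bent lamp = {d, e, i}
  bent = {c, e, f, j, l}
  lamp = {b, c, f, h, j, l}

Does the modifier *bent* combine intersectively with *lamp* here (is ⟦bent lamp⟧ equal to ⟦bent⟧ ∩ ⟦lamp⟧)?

no

⟦bent⟧ ∩ ⟦lamp⟧ = {c, e, f, j, l} ∩ {b, c, f, h, j, l} = {c, f, j, l}
Observed ⟦bent lamp⟧ = {d, e, i}.
These differ, so the modifier is not intersective in this model.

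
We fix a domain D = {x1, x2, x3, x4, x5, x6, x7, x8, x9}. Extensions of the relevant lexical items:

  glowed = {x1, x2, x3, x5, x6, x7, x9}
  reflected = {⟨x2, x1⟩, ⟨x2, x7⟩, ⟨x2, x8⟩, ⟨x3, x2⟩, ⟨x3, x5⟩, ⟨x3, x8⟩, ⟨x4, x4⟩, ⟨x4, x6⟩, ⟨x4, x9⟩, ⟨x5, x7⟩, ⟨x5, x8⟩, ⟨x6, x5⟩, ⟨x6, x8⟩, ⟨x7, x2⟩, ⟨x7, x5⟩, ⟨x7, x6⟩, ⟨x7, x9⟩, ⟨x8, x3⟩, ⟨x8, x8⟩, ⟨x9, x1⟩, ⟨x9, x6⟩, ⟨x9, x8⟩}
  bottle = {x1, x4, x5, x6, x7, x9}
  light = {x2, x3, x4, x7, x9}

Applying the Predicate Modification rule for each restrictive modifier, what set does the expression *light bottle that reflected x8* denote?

⟦that reflected x8⟧ = {x : ⟨x, x8⟩ ∈ ⟦reflected⟧} = {x2, x3, x5, x6, x8, x9}
⟦bottle⟧ = {x1, x4, x5, x6, x7, x9}
… ∩ ⟦that reflected x8⟧ = {x1, x4, x5, x6, x7, x9} ∩ {x2, x3, x5, x6, x8, x9} = {x5, x6, x9}
… ∩ ⟦light⟧ = {x5, x6, x9} ∩ {x2, x3, x4, x7, x9} = {x9}
So ⟦light bottle that reflected x8⟧ = {x9}.

{x9}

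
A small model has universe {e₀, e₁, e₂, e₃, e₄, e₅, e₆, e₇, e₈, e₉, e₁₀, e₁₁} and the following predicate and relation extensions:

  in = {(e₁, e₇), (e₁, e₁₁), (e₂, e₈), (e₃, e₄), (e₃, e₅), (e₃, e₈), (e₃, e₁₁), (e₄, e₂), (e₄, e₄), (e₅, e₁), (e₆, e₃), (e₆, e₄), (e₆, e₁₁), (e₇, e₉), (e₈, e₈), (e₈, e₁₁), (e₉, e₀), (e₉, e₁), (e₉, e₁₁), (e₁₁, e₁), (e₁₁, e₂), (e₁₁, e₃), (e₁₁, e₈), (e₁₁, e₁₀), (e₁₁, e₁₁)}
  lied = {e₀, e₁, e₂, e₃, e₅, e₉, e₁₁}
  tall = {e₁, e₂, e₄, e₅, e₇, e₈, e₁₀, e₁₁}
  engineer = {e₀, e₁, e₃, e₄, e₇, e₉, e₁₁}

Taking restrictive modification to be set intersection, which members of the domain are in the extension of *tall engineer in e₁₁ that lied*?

{e₁, e₁₁}

⟦in e₁₁⟧ = {x : ⟨x, e₁₁⟩ ∈ ⟦in⟧} = {e₁, e₃, e₆, e₈, e₉, e₁₁}
⟦that lied⟧ = ⟦lied⟧ = {e₀, e₁, e₂, e₃, e₅, e₉, e₁₁}
⟦engineer⟧ = {e₀, e₁, e₃, e₄, e₇, e₉, e₁₁}
… ∩ ⟦in e₁₁⟧ = {e₀, e₁, e₃, e₄, e₇, e₉, e₁₁} ∩ {e₁, e₃, e₆, e₈, e₉, e₁₁} = {e₁, e₃, e₉, e₁₁}
… ∩ ⟦that lied⟧ = {e₁, e₃, e₉, e₁₁} ∩ {e₀, e₁, e₂, e₃, e₅, e₉, e₁₁} = {e₁, e₃, e₉, e₁₁}
… ∩ ⟦tall⟧ = {e₁, e₃, e₉, e₁₁} ∩ {e₁, e₂, e₄, e₅, e₇, e₈, e₁₀, e₁₁} = {e₁, e₁₁}
So ⟦tall engineer in e₁₁ that lied⟧ = {e₁, e₁₁}.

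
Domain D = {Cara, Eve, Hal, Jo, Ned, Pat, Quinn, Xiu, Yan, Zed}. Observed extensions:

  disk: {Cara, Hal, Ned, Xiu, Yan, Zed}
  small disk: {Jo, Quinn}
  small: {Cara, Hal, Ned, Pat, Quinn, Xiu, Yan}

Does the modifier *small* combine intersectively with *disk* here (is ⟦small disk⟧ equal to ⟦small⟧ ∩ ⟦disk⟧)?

no

⟦small⟧ ∩ ⟦disk⟧ = {Cara, Hal, Ned, Pat, Quinn, Xiu, Yan} ∩ {Cara, Hal, Ned, Xiu, Yan, Zed} = {Cara, Hal, Ned, Xiu, Yan}
Observed ⟦small disk⟧ = {Jo, Quinn}.
These differ, so the modifier is not intersective in this model.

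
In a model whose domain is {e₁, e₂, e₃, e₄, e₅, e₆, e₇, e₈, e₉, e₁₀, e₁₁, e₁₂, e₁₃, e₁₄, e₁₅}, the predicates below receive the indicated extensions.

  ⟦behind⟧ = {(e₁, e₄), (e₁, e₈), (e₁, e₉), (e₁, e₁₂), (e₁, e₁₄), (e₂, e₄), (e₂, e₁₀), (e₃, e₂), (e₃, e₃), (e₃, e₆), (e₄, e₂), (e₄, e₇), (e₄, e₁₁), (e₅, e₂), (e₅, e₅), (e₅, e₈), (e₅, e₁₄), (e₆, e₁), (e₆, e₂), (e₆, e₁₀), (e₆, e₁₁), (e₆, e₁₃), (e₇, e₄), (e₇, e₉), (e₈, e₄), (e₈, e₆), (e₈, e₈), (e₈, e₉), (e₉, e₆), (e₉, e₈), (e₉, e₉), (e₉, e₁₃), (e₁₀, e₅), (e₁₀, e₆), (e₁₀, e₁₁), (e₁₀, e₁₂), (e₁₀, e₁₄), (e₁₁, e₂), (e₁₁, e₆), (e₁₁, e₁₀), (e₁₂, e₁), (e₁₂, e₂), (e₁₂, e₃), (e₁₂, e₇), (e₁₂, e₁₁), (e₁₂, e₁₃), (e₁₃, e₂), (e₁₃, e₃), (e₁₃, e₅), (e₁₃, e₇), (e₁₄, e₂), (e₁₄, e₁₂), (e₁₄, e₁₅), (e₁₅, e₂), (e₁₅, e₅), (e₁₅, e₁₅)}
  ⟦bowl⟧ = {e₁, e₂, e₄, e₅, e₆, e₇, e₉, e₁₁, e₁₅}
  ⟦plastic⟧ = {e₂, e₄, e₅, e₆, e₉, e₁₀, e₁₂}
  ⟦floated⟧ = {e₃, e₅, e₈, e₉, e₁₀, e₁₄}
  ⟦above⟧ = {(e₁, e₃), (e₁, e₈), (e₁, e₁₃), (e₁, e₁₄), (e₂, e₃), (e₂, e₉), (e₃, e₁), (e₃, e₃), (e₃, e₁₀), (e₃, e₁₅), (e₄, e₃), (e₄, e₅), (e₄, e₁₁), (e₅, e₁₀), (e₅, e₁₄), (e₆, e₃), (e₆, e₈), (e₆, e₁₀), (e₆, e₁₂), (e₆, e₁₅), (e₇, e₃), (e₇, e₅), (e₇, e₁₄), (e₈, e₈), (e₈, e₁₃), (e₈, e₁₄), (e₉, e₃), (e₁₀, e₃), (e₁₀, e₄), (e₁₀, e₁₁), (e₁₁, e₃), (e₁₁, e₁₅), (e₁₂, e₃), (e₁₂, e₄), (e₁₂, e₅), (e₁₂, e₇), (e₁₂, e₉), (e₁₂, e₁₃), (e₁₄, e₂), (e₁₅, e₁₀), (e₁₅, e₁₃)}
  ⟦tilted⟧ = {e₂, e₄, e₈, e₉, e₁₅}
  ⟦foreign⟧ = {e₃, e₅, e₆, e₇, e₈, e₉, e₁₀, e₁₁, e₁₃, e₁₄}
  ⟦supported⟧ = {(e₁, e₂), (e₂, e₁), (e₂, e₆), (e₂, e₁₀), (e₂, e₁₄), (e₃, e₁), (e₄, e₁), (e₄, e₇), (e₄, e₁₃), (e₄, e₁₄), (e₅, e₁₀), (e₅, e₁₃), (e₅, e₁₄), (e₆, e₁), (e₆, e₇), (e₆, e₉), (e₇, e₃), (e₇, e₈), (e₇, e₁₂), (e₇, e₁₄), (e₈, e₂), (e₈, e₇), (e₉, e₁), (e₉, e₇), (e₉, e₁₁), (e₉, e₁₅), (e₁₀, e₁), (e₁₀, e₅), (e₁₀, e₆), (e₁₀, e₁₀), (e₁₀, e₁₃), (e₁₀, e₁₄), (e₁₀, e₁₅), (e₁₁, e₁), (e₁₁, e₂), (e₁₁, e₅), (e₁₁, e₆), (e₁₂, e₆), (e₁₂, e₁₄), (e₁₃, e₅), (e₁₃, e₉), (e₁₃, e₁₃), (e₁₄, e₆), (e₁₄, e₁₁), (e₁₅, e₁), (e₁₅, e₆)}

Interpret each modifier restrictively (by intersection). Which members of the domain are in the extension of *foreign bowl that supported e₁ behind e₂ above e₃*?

{e₆, e₁₁}

⟦that supported e₁⟧ = {x : ⟨x, e₁⟩ ∈ ⟦supported⟧} = {e₂, e₃, e₄, e₆, e₉, e₁₀, e₁₁, e₁₅}
⟦behind e₂⟧ = {x : ⟨x, e₂⟩ ∈ ⟦behind⟧} = {e₃, e₄, e₅, e₆, e₁₁, e₁₂, e₁₃, e₁₄, e₁₅}
⟦above e₃⟧ = {x : ⟨x, e₃⟩ ∈ ⟦above⟧} = {e₁, e₂, e₃, e₄, e₆, e₇, e₉, e₁₀, e₁₁, e₁₂}
⟦bowl⟧ = {e₁, e₂, e₄, e₅, e₆, e₇, e₉, e₁₁, e₁₅}
… ∩ ⟦that supported e₁⟧ = {e₁, e₂, e₄, e₅, e₆, e₇, e₉, e₁₁, e₁₅} ∩ {e₂, e₃, e₄, e₆, e₉, e₁₀, e₁₁, e₁₅} = {e₂, e₄, e₆, e₉, e₁₁, e₁₅}
… ∩ ⟦behind e₂⟧ = {e₂, e₄, e₆, e₉, e₁₁, e₁₅} ∩ {e₃, e₄, e₅, e₆, e₁₁, e₁₂, e₁₃, e₁₄, e₁₅} = {e₄, e₆, e₁₁, e₁₅}
… ∩ ⟦above e₃⟧ = {e₄, e₆, e₁₁, e₁₅} ∩ {e₁, e₂, e₃, e₄, e₆, e₇, e₉, e₁₀, e₁₁, e₁₂} = {e₄, e₆, e₁₁}
… ∩ ⟦foreign⟧ = {e₄, e₆, e₁₁} ∩ {e₃, e₅, e₆, e₇, e₈, e₉, e₁₀, e₁₁, e₁₃, e₁₄} = {e₆, e₁₁}
So ⟦foreign bowl that supported e₁ behind e₂ above e₃⟧ = {e₆, e₁₁}.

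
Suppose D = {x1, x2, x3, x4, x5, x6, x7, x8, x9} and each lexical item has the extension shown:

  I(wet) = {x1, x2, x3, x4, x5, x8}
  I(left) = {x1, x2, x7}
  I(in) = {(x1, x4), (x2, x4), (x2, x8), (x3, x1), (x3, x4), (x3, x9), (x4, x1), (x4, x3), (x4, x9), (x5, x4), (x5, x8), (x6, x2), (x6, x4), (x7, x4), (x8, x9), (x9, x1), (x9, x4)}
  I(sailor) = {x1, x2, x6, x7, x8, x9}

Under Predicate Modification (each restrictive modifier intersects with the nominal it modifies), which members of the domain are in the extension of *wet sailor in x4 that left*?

{x1, x2}

⟦in x4⟧ = {x : ⟨x, x4⟩ ∈ ⟦in⟧} = {x1, x2, x3, x5, x6, x7, x9}
⟦that left⟧ = ⟦left⟧ = {x1, x2, x7}
⟦sailor⟧ = {x1, x2, x6, x7, x8, x9}
… ∩ ⟦in x4⟧ = {x1, x2, x6, x7, x8, x9} ∩ {x1, x2, x3, x5, x6, x7, x9} = {x1, x2, x6, x7, x9}
… ∩ ⟦that left⟧ = {x1, x2, x6, x7, x9} ∩ {x1, x2, x7} = {x1, x2, x7}
… ∩ ⟦wet⟧ = {x1, x2, x7} ∩ {x1, x2, x3, x4, x5, x8} = {x1, x2}
So ⟦wet sailor in x4 that left⟧ = {x1, x2}.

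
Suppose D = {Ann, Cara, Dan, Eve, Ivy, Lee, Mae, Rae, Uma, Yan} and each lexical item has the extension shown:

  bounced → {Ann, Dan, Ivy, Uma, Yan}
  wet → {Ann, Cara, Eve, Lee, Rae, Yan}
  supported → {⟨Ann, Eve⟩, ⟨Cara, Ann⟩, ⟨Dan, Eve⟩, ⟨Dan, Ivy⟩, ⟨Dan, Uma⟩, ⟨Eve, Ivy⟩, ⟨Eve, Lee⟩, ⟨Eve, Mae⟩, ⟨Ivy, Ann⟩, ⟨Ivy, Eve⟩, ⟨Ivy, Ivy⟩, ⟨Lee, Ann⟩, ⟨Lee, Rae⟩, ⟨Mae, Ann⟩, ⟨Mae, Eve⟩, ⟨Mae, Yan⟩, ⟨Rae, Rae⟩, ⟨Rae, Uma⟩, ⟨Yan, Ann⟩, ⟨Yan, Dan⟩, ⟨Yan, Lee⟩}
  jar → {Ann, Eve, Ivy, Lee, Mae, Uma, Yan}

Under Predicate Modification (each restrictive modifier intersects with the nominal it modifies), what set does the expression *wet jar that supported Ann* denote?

⟦that supported Ann⟧ = {x : ⟨x, Ann⟩ ∈ ⟦supported⟧} = {Cara, Ivy, Lee, Mae, Yan}
⟦jar⟧ = {Ann, Eve, Ivy, Lee, Mae, Uma, Yan}
… ∩ ⟦that supported Ann⟧ = {Ann, Eve, Ivy, Lee, Mae, Uma, Yan} ∩ {Cara, Ivy, Lee, Mae, Yan} = {Ivy, Lee, Mae, Yan}
… ∩ ⟦wet⟧ = {Ivy, Lee, Mae, Yan} ∩ {Ann, Cara, Eve, Lee, Rae, Yan} = {Lee, Yan}
So ⟦wet jar that supported Ann⟧ = {Lee, Yan}.

{Lee, Yan}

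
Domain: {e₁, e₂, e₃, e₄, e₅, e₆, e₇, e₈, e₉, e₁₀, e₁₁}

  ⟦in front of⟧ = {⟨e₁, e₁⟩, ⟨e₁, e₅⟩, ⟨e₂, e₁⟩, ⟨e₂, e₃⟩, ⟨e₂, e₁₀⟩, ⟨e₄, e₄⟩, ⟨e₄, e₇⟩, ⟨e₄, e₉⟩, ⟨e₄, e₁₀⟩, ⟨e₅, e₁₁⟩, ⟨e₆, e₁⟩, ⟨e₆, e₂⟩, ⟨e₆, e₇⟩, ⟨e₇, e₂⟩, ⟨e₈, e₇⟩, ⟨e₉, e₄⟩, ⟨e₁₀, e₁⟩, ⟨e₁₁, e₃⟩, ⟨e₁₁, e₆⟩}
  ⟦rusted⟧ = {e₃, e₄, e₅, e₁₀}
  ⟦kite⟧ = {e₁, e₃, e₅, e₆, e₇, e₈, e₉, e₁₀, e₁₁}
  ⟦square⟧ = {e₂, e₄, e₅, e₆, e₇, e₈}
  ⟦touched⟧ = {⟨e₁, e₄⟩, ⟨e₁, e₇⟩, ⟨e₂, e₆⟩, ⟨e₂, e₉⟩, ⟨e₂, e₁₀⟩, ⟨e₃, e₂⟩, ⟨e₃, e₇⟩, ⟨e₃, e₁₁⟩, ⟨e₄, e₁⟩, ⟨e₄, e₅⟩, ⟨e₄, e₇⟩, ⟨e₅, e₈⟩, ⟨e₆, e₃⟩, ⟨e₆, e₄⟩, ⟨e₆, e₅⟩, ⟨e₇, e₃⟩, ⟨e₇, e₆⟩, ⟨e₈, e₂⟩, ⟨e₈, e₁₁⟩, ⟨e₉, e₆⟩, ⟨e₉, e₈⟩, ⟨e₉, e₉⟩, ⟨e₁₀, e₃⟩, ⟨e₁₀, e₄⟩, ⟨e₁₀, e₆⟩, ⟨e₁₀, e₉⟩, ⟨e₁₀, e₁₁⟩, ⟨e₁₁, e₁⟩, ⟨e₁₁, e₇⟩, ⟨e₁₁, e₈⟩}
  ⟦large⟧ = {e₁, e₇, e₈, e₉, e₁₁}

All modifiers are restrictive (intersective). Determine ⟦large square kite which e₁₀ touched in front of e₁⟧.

⟦which e₁₀ touched⟧ = {x : ⟨e₁₀, x⟩ ∈ ⟦touched⟧} = {e₃, e₄, e₆, e₉, e₁₁}
⟦in front of e₁⟧ = {x : ⟨x, e₁⟩ ∈ ⟦in front of⟧} = {e₁, e₂, e₆, e₁₀}
⟦kite⟧ = {e₁, e₃, e₅, e₆, e₇, e₈, e₉, e₁₀, e₁₁}
… ∩ ⟦which e₁₀ touched⟧ = {e₁, e₃, e₅, e₆, e₇, e₈, e₉, e₁₀, e₁₁} ∩ {e₃, e₄, e₆, e₉, e₁₁} = {e₃, e₆, e₉, e₁₁}
… ∩ ⟦in front of e₁⟧ = {e₃, e₆, e₉, e₁₁} ∩ {e₁, e₂, e₆, e₁₀} = {e₆}
… ∩ ⟦large⟧ = {e₆} ∩ {e₁, e₇, e₈, e₉, e₁₁} = ∅
… ∩ ⟦square⟧ = ∅ ∩ {e₂, e₄, e₅, e₆, e₇, e₈} = ∅
So ⟦large square kite which e₁₀ touched in front of e₁⟧ = {}.

{}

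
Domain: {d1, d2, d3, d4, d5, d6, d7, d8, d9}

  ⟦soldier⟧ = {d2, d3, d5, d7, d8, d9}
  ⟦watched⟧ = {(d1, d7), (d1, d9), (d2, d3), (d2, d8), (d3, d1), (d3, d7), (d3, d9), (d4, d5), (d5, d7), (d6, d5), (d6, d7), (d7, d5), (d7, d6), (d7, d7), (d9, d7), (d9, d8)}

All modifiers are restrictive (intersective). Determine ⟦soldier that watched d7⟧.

{d3, d5, d7, d9}

⟦that watched d7⟧ = {x : ⟨x, d7⟩ ∈ ⟦watched⟧} = {d1, d3, d5, d6, d7, d9}
⟦soldier⟧ = {d2, d3, d5, d7, d8, d9}
… ∩ ⟦that watched d7⟧ = {d2, d3, d5, d7, d8, d9} ∩ {d1, d3, d5, d6, d7, d9} = {d3, d5, d7, d9}
So ⟦soldier that watched d7⟧ = {d3, d5, d7, d9}.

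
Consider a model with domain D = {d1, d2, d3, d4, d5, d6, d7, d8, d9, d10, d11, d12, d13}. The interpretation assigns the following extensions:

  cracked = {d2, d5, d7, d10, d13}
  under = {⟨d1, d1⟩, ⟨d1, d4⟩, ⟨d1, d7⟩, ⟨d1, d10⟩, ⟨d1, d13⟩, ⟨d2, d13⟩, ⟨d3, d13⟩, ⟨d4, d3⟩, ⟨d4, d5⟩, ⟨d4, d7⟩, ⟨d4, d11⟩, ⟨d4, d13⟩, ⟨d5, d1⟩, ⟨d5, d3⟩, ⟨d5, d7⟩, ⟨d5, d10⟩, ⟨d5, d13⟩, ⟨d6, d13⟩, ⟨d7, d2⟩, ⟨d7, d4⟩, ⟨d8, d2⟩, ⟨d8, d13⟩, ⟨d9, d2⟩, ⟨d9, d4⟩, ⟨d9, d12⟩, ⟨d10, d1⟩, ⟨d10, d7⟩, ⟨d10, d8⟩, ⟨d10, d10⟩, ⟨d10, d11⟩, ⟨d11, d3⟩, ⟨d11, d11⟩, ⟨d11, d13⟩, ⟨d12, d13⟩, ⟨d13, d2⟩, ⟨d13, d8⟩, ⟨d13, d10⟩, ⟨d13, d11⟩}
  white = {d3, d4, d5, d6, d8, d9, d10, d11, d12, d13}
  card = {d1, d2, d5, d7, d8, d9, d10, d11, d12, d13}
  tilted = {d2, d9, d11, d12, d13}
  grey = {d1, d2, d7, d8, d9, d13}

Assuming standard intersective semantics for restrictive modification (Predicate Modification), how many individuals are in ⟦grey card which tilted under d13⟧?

1

⟦which tilted⟧ = ⟦tilted⟧ = {d2, d9, d11, d12, d13}
⟦under d13⟧ = {x : ⟨x, d13⟩ ∈ ⟦under⟧} = {d1, d2, d3, d4, d5, d6, d8, d11, d12}
⟦card⟧ = {d1, d2, d5, d7, d8, d9, d10, d11, d12, d13}
… ∩ ⟦which tilted⟧ = {d1, d2, d5, d7, d8, d9, d10, d11, d12, d13} ∩ {d2, d9, d11, d12, d13} = {d2, d9, d11, d12, d13}
… ∩ ⟦under d13⟧ = {d2, d9, d11, d12, d13} ∩ {d1, d2, d3, d4, d5, d6, d8, d11, d12} = {d2, d11, d12}
… ∩ ⟦grey⟧ = {d2, d11, d12} ∩ {d1, d2, d7, d8, d9, d13} = {d2}
⟦grey card which tilted under d13⟧ = {d2}, so the cardinality is 1.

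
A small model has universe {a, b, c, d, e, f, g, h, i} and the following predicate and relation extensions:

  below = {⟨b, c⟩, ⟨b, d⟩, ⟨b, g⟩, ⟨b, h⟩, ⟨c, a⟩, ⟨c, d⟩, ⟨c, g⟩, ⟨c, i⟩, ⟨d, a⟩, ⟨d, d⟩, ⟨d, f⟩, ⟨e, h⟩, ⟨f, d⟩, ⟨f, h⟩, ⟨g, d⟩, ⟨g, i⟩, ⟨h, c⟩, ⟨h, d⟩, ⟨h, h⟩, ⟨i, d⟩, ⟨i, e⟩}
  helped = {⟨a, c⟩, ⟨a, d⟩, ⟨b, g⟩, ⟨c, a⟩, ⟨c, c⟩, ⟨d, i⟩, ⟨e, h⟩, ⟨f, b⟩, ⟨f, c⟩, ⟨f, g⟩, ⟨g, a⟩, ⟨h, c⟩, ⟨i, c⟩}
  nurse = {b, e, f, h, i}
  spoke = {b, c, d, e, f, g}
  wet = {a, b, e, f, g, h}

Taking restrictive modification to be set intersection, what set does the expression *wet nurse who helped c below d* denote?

⟦who helped c⟧ = {x : ⟨x, c⟩ ∈ ⟦helped⟧} = {a, c, f, h, i}
⟦below d⟧ = {x : ⟨x, d⟩ ∈ ⟦below⟧} = {b, c, d, f, g, h, i}
⟦nurse⟧ = {b, e, f, h, i}
… ∩ ⟦who helped c⟧ = {b, e, f, h, i} ∩ {a, c, f, h, i} = {f, h, i}
… ∩ ⟦below d⟧ = {f, h, i} ∩ {b, c, d, f, g, h, i} = {f, h, i}
… ∩ ⟦wet⟧ = {f, h, i} ∩ {a, b, e, f, g, h} = {f, h}
So ⟦wet nurse who helped c below d⟧ = {f, h}.

{f, h}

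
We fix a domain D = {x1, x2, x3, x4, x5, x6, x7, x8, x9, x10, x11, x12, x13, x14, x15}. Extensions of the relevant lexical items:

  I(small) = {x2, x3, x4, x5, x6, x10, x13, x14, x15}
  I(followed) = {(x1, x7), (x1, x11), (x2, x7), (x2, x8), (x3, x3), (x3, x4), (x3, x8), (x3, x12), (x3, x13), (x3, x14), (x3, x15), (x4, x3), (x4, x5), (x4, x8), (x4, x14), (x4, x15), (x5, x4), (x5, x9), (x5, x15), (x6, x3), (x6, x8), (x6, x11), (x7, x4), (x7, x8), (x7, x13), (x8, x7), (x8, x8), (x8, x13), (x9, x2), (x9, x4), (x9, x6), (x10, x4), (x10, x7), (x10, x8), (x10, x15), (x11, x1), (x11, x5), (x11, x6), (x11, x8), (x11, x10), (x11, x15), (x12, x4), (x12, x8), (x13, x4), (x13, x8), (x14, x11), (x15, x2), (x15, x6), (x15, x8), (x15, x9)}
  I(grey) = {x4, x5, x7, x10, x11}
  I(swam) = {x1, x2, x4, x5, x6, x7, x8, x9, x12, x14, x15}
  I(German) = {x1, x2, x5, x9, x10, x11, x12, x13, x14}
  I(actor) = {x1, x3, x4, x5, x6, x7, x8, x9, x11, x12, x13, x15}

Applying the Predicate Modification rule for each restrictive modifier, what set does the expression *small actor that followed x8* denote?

⟦that followed x8⟧ = {x : ⟨x, x8⟩ ∈ ⟦followed⟧} = {x2, x3, x4, x6, x7, x8, x10, x11, x12, x13, x15}
⟦actor⟧ = {x1, x3, x4, x5, x6, x7, x8, x9, x11, x12, x13, x15}
… ∩ ⟦that followed x8⟧ = {x1, x3, x4, x5, x6, x7, x8, x9, x11, x12, x13, x15} ∩ {x2, x3, x4, x6, x7, x8, x10, x11, x12, x13, x15} = {x3, x4, x6, x7, x8, x11, x12, x13, x15}
… ∩ ⟦small⟧ = {x3, x4, x6, x7, x8, x11, x12, x13, x15} ∩ {x2, x3, x4, x5, x6, x10, x13, x14, x15} = {x3, x4, x6, x13, x15}
So ⟦small actor that followed x8⟧ = {x3, x4, x6, x13, x15}.

{x3, x4, x6, x13, x15}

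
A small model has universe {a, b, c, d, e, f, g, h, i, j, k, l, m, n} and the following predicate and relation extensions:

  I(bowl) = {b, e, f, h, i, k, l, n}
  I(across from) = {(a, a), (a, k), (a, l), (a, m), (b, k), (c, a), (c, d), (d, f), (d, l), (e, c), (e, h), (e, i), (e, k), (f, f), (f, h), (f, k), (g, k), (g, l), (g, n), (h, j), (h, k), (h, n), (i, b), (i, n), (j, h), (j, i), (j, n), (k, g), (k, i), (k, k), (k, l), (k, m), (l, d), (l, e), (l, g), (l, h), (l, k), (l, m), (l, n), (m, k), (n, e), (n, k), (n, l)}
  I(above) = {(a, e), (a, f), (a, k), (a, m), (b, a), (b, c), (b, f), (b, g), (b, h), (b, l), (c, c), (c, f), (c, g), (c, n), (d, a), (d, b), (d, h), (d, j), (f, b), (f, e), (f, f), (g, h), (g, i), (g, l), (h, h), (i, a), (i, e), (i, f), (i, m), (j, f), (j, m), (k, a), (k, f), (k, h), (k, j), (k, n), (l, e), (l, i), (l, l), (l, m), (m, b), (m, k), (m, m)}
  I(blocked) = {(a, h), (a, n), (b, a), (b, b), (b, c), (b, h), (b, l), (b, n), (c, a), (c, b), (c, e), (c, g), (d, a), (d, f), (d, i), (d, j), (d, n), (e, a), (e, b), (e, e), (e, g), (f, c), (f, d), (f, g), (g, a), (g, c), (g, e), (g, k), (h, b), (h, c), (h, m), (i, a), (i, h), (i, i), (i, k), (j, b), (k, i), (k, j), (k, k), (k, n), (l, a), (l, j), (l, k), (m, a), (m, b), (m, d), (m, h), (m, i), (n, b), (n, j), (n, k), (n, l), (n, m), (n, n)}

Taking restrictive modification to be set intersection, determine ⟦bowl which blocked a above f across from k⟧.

{b}

⟦which blocked a⟧ = {x : ⟨x, a⟩ ∈ ⟦blocked⟧} = {b, c, d, e, g, i, l, m}
⟦above f⟧ = {x : ⟨x, f⟩ ∈ ⟦above⟧} = {a, b, c, f, i, j, k}
⟦across from k⟧ = {x : ⟨x, k⟩ ∈ ⟦across from⟧} = {a, b, e, f, g, h, k, l, m, n}
⟦bowl⟧ = {b, e, f, h, i, k, l, n}
… ∩ ⟦which blocked a⟧ = {b, e, f, h, i, k, l, n} ∩ {b, c, d, e, g, i, l, m} = {b, e, i, l}
… ∩ ⟦above f⟧ = {b, e, i, l} ∩ {a, b, c, f, i, j, k} = {b, i}
… ∩ ⟦across from k⟧ = {b, i} ∩ {a, b, e, f, g, h, k, l, m, n} = {b}
So ⟦bowl which blocked a above f across from k⟧ = {b}.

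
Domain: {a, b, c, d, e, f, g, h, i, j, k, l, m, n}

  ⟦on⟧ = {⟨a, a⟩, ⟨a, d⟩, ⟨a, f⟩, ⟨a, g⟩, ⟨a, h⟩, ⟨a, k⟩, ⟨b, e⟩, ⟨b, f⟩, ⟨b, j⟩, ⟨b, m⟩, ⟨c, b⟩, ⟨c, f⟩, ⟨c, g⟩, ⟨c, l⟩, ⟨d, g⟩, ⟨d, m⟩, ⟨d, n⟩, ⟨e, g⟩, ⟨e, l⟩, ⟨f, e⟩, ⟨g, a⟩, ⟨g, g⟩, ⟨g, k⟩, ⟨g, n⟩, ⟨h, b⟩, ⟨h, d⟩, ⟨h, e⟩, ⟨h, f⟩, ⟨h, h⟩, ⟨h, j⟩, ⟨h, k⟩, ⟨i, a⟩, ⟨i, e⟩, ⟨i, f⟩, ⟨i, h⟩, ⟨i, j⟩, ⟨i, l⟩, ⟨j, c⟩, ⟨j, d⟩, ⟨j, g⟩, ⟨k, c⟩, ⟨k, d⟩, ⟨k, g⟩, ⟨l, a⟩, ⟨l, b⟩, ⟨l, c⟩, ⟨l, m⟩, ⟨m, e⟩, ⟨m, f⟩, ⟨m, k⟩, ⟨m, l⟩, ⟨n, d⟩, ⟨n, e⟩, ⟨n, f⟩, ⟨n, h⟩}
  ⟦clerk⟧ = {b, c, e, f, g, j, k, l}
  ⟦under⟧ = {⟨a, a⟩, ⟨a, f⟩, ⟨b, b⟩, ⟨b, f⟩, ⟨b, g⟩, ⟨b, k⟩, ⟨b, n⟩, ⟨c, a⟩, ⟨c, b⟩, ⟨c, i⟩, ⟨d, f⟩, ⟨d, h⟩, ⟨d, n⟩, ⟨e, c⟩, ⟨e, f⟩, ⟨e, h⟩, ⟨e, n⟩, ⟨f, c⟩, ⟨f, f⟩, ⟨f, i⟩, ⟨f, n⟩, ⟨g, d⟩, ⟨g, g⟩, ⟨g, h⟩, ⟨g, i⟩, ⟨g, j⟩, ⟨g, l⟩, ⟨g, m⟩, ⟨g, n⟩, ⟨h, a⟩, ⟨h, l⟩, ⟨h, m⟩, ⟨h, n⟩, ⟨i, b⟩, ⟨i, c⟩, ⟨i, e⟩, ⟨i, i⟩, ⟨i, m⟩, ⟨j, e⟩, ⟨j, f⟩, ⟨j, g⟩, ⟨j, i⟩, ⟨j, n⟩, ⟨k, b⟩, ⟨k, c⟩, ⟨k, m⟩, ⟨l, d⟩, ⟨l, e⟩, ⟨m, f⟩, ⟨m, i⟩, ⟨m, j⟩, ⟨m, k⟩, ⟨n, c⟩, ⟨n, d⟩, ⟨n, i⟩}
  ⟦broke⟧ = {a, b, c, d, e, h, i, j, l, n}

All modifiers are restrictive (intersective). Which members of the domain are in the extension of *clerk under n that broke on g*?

⟦under n⟧ = {x : ⟨x, n⟩ ∈ ⟦under⟧} = {b, d, e, f, g, h, j}
⟦that broke⟧ = ⟦broke⟧ = {a, b, c, d, e, h, i, j, l, n}
⟦on g⟧ = {x : ⟨x, g⟩ ∈ ⟦on⟧} = {a, c, d, e, g, j, k}
⟦clerk⟧ = {b, c, e, f, g, j, k, l}
… ∩ ⟦under n⟧ = {b, c, e, f, g, j, k, l} ∩ {b, d, e, f, g, h, j} = {b, e, f, g, j}
… ∩ ⟦that broke⟧ = {b, e, f, g, j} ∩ {a, b, c, d, e, h, i, j, l, n} = {b, e, j}
… ∩ ⟦on g⟧ = {b, e, j} ∩ {a, c, d, e, g, j, k} = {e, j}
So ⟦clerk under n that broke on g⟧ = {e, j}.

{e, j}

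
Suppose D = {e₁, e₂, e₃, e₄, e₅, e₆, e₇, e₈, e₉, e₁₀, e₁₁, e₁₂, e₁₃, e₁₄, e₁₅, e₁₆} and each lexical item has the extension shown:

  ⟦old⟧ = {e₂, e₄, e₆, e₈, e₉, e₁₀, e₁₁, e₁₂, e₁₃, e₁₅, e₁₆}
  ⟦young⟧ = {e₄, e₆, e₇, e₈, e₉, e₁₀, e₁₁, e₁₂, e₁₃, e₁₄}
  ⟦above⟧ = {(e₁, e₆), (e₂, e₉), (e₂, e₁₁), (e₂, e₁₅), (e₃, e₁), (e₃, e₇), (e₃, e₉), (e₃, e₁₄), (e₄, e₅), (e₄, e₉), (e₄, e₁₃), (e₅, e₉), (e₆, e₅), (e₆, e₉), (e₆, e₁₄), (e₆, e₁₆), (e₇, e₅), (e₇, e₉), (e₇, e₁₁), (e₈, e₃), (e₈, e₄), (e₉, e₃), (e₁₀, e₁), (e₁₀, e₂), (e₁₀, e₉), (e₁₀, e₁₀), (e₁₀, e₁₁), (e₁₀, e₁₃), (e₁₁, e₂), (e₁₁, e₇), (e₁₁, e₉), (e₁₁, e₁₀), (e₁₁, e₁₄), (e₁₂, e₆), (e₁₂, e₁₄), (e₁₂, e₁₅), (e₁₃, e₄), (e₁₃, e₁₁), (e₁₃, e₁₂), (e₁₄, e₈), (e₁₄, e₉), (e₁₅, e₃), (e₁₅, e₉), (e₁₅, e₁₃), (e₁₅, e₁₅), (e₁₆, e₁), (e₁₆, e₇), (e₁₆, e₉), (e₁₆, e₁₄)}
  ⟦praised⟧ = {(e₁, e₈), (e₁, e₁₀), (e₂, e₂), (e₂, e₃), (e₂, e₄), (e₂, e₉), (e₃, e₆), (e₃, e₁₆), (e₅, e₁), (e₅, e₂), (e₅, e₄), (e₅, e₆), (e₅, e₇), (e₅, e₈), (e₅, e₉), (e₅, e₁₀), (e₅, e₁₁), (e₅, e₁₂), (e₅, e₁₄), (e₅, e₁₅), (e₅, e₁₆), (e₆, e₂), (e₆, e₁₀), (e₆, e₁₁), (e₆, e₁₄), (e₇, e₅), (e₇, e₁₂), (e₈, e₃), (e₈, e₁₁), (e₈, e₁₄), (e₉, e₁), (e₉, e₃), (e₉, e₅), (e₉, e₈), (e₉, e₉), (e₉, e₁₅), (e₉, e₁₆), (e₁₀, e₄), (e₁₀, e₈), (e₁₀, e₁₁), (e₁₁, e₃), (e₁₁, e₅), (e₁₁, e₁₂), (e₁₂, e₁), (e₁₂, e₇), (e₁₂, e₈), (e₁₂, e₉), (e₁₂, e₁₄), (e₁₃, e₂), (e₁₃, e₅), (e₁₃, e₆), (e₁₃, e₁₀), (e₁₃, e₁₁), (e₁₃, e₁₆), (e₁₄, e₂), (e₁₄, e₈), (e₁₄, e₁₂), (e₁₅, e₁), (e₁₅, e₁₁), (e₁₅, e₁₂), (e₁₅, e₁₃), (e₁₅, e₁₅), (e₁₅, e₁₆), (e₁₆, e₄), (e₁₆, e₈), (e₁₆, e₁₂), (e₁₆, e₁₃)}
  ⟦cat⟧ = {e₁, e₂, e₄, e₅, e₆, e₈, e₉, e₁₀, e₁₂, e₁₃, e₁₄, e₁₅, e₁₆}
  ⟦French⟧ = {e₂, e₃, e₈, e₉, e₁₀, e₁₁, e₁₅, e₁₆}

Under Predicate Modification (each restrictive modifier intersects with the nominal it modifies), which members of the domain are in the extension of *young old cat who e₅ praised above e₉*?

⟦who e₅ praised⟧ = {x : ⟨e₅, x⟩ ∈ ⟦praised⟧} = {e₁, e₂, e₄, e₆, e₇, e₈, e₉, e₁₀, e₁₁, e₁₂, e₁₄, e₁₅, e₁₆}
⟦above e₉⟧ = {x : ⟨x, e₉⟩ ∈ ⟦above⟧} = {e₂, e₃, e₄, e₅, e₆, e₇, e₁₀, e₁₁, e₁₄, e₁₅, e₁₆}
⟦cat⟧ = {e₁, e₂, e₄, e₅, e₆, e₈, e₉, e₁₀, e₁₂, e₁₃, e₁₄, e₁₅, e₁₆}
… ∩ ⟦who e₅ praised⟧ = {e₁, e₂, e₄, e₅, e₆, e₈, e₉, e₁₀, e₁₂, e₁₃, e₁₄, e₁₅, e₁₆} ∩ {e₁, e₂, e₄, e₆, e₇, e₈, e₉, e₁₀, e₁₁, e₁₂, e₁₄, e₁₅, e₁₆} = {e₁, e₂, e₄, e₆, e₈, e₉, e₁₀, e₁₂, e₁₄, e₁₅, e₁₆}
… ∩ ⟦above e₉⟧ = {e₁, e₂, e₄, e₆, e₈, e₉, e₁₀, e₁₂, e₁₄, e₁₅, e₁₆} ∩ {e₂, e₃, e₄, e₅, e₆, e₇, e₁₀, e₁₁, e₁₄, e₁₅, e₁₆} = {e₂, e₄, e₆, e₁₀, e₁₄, e₁₅, e₁₆}
… ∩ ⟦young⟧ = {e₂, e₄, e₆, e₁₀, e₁₄, e₁₅, e₁₆} ∩ {e₄, e₆, e₇, e₈, e₉, e₁₀, e₁₁, e₁₂, e₁₃, e₁₄} = {e₄, e₆, e₁₀, e₁₄}
… ∩ ⟦old⟧ = {e₄, e₆, e₁₀, e₁₄} ∩ {e₂, e₄, e₆, e₈, e₉, e₁₀, e₁₁, e₁₂, e₁₃, e₁₅, e₁₆} = {e₄, e₆, e₁₀}
So ⟦young old cat who e₅ praised above e₉⟧ = {e₄, e₆, e₁₀}.

{e₄, e₆, e₁₀}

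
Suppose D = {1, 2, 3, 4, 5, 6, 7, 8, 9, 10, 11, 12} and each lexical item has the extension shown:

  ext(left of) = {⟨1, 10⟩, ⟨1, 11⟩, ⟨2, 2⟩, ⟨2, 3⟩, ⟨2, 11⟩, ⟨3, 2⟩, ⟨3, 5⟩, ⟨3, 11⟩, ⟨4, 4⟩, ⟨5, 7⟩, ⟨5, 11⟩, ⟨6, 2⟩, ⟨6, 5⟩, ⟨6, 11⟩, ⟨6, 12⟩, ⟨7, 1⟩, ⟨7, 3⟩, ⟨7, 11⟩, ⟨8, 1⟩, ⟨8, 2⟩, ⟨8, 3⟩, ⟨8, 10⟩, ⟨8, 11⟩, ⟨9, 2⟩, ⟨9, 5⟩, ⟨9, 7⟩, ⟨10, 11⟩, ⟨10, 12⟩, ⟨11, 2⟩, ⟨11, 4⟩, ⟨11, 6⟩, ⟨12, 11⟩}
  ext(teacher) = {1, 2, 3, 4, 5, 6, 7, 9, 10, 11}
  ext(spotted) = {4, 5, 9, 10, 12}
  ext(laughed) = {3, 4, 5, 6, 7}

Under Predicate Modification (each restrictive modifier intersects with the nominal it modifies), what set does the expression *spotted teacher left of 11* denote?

⟦left of 11⟧ = {x : ⟨x, 11⟩ ∈ ⟦left of⟧} = {1, 2, 3, 5, 6, 7, 8, 10, 12}
⟦teacher⟧ = {1, 2, 3, 4, 5, 6, 7, 9, 10, 11}
… ∩ ⟦left of 11⟧ = {1, 2, 3, 4, 5, 6, 7, 9, 10, 11} ∩ {1, 2, 3, 5, 6, 7, 8, 10, 12} = {1, 2, 3, 5, 6, 7, 10}
… ∩ ⟦spotted⟧ = {1, 2, 3, 5, 6, 7, 10} ∩ {4, 5, 9, 10, 12} = {5, 10}
So ⟦spotted teacher left of 11⟧ = {5, 10}.

{5, 10}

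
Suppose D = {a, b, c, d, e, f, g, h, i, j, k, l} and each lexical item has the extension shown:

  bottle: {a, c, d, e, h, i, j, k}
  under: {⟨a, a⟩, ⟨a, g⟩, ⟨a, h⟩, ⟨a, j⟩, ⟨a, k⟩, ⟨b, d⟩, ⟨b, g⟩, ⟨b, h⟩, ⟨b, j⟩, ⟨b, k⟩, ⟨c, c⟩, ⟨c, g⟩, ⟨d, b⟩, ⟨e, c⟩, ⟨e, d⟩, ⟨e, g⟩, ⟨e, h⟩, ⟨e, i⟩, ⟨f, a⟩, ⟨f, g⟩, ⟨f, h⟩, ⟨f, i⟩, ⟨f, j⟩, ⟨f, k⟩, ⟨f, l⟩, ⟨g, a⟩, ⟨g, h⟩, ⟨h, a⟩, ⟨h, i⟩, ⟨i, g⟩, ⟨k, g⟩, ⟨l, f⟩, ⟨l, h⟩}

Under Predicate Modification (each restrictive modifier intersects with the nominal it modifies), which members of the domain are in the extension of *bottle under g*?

{a, c, e, i, k}

⟦under g⟧ = {x : ⟨x, g⟩ ∈ ⟦under⟧} = {a, b, c, e, f, i, k}
⟦bottle⟧ = {a, c, d, e, h, i, j, k}
… ∩ ⟦under g⟧ = {a, c, d, e, h, i, j, k} ∩ {a, b, c, e, f, i, k} = {a, c, e, i, k}
So ⟦bottle under g⟧ = {a, c, e, i, k}.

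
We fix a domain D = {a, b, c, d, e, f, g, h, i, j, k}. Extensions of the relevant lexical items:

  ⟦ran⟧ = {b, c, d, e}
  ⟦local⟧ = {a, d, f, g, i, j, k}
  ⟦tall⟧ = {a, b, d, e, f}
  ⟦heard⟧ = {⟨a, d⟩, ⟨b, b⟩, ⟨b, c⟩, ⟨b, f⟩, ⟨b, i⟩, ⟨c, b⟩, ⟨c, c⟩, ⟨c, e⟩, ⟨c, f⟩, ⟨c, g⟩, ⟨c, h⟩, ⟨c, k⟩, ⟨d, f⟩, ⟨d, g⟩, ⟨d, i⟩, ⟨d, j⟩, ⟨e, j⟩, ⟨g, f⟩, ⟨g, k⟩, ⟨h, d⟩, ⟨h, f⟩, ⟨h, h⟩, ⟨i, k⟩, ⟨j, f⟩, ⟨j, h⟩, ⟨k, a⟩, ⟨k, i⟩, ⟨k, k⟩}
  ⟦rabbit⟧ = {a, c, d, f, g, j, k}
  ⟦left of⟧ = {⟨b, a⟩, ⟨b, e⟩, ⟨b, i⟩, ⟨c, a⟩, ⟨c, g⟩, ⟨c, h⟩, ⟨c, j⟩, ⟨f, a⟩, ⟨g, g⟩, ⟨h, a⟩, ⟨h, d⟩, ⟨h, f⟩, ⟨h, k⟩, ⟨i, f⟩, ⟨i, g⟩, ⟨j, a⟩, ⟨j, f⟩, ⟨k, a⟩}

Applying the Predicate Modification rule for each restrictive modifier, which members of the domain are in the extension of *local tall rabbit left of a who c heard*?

{f}

⟦left of a⟧ = {x : ⟨x, a⟩ ∈ ⟦left of⟧} = {b, c, f, h, j, k}
⟦who c heard⟧ = {x : ⟨c, x⟩ ∈ ⟦heard⟧} = {b, c, e, f, g, h, k}
⟦rabbit⟧ = {a, c, d, f, g, j, k}
… ∩ ⟦left of a⟧ = {a, c, d, f, g, j, k} ∩ {b, c, f, h, j, k} = {c, f, j, k}
… ∩ ⟦who c heard⟧ = {c, f, j, k} ∩ {b, c, e, f, g, h, k} = {c, f, k}
… ∩ ⟦local⟧ = {c, f, k} ∩ {a, d, f, g, i, j, k} = {f, k}
… ∩ ⟦tall⟧ = {f, k} ∩ {a, b, d, e, f} = {f}
So ⟦local tall rabbit left of a who c heard⟧ = {f}.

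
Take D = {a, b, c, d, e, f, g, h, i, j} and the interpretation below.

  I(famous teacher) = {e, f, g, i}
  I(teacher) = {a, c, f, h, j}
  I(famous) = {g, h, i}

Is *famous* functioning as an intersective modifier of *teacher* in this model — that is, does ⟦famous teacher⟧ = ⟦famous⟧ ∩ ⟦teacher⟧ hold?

⟦famous⟧ ∩ ⟦teacher⟧ = {g, h, i} ∩ {a, c, f, h, j} = {h}
Observed ⟦famous teacher⟧ = {e, f, g, i}.
These differ, so the modifier is not intersective in this model.

no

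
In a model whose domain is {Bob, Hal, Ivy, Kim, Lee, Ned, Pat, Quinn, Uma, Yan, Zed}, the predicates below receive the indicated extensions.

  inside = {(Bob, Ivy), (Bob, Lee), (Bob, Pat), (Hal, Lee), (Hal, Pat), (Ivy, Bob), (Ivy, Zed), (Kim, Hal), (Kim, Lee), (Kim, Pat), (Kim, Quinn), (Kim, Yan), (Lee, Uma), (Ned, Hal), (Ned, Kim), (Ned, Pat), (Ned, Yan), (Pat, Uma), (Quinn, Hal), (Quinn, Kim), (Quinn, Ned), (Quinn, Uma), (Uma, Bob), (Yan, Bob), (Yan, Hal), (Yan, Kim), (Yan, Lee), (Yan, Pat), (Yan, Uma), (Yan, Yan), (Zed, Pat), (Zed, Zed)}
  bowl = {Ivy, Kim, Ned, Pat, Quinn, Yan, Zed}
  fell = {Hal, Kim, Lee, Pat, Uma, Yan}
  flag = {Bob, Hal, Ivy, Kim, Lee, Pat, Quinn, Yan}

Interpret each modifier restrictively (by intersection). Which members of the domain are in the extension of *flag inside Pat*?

⟦inside Pat⟧ = {x : ⟨x, Pat⟩ ∈ ⟦inside⟧} = {Bob, Hal, Kim, Ned, Yan, Zed}
⟦flag⟧ = {Bob, Hal, Ivy, Kim, Lee, Pat, Quinn, Yan}
… ∩ ⟦inside Pat⟧ = {Bob, Hal, Ivy, Kim, Lee, Pat, Quinn, Yan} ∩ {Bob, Hal, Kim, Ned, Yan, Zed} = {Bob, Hal, Kim, Yan}
So ⟦flag inside Pat⟧ = {Bob, Hal, Kim, Yan}.

{Bob, Hal, Kim, Yan}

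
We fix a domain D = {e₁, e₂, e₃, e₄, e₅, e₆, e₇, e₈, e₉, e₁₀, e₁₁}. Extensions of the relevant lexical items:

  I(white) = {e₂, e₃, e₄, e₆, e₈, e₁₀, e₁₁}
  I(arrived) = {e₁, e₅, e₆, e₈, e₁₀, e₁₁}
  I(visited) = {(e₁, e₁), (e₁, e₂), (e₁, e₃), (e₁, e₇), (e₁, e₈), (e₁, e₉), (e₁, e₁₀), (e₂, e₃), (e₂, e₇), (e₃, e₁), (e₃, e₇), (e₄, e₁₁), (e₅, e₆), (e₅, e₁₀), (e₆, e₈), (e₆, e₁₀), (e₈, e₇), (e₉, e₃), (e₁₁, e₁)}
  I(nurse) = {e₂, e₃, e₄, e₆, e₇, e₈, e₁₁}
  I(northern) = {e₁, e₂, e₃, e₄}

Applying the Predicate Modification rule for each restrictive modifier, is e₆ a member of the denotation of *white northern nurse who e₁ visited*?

⟦who e₁ visited⟧ = {x : ⟨e₁, x⟩ ∈ ⟦visited⟧} = {e₁, e₂, e₃, e₇, e₈, e₉, e₁₀}
⟦nurse⟧ = {e₂, e₃, e₄, e₆, e₇, e₈, e₁₁}
… ∩ ⟦who e₁ visited⟧ = {e₂, e₃, e₄, e₆, e₇, e₈, e₁₁} ∩ {e₁, e₂, e₃, e₇, e₈, e₉, e₁₀} = {e₂, e₃, e₇, e₈}
… ∩ ⟦white⟧ = {e₂, e₃, e₇, e₈} ∩ {e₂, e₃, e₄, e₆, e₈, e₁₀, e₁₁} = {e₂, e₃, e₈}
… ∩ ⟦northern⟧ = {e₂, e₃, e₈} ∩ {e₁, e₂, e₃, e₄} = {e₂, e₃}
⟦white northern nurse who e₁ visited⟧ = {e₂, e₃}; e₆ ∉ this set.

no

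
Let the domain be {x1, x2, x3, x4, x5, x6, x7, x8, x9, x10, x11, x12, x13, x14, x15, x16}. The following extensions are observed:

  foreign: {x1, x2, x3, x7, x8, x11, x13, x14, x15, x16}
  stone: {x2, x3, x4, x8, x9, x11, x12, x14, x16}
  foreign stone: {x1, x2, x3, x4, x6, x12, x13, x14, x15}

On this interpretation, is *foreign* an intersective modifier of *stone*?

⟦foreign⟧ ∩ ⟦stone⟧ = {x1, x2, x3, x7, x8, x11, x13, x14, x15, x16} ∩ {x2, x3, x4, x8, x9, x11, x12, x14, x16} = {x2, x3, x8, x11, x14, x16}
Observed ⟦foreign stone⟧ = {x1, x2, x3, x4, x6, x12, x13, x14, x15}.
These differ, so the modifier is not intersective in this model.

no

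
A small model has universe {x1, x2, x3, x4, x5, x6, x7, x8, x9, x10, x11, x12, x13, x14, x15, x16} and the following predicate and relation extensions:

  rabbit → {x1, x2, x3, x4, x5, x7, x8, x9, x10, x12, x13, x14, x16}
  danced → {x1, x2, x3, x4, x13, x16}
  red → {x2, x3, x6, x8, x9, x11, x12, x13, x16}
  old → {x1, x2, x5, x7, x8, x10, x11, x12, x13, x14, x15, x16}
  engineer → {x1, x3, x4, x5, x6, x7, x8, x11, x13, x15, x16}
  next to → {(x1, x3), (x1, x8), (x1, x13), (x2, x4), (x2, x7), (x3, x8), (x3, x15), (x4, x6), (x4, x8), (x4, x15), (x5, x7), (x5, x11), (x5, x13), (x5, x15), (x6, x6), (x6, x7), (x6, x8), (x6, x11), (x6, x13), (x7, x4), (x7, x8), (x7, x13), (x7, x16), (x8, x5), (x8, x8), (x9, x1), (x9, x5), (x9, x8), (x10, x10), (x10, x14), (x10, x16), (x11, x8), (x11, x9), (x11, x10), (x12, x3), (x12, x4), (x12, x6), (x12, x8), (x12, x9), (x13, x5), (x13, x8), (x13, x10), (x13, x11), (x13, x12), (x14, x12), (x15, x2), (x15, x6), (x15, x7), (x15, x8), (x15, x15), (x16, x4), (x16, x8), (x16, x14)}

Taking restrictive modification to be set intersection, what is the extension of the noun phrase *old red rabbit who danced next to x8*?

⟦who danced⟧ = ⟦danced⟧ = {x1, x2, x3, x4, x13, x16}
⟦next to x8⟧ = {x : ⟨x, x8⟩ ∈ ⟦next to⟧} = {x1, x3, x4, x6, x7, x8, x9, x11, x12, x13, x15, x16}
⟦rabbit⟧ = {x1, x2, x3, x4, x5, x7, x8, x9, x10, x12, x13, x14, x16}
… ∩ ⟦who danced⟧ = {x1, x2, x3, x4, x5, x7, x8, x9, x10, x12, x13, x14, x16} ∩ {x1, x2, x3, x4, x13, x16} = {x1, x2, x3, x4, x13, x16}
… ∩ ⟦next to x8⟧ = {x1, x2, x3, x4, x13, x16} ∩ {x1, x3, x4, x6, x7, x8, x9, x11, x12, x13, x15, x16} = {x1, x3, x4, x13, x16}
… ∩ ⟦old⟧ = {x1, x3, x4, x13, x16} ∩ {x1, x2, x5, x7, x8, x10, x11, x12, x13, x14, x15, x16} = {x1, x13, x16}
… ∩ ⟦red⟧ = {x1, x13, x16} ∩ {x2, x3, x6, x8, x9, x11, x12, x13, x16} = {x13, x16}
So ⟦old red rabbit who danced next to x8⟧ = {x13, x16}.

{x13, x16}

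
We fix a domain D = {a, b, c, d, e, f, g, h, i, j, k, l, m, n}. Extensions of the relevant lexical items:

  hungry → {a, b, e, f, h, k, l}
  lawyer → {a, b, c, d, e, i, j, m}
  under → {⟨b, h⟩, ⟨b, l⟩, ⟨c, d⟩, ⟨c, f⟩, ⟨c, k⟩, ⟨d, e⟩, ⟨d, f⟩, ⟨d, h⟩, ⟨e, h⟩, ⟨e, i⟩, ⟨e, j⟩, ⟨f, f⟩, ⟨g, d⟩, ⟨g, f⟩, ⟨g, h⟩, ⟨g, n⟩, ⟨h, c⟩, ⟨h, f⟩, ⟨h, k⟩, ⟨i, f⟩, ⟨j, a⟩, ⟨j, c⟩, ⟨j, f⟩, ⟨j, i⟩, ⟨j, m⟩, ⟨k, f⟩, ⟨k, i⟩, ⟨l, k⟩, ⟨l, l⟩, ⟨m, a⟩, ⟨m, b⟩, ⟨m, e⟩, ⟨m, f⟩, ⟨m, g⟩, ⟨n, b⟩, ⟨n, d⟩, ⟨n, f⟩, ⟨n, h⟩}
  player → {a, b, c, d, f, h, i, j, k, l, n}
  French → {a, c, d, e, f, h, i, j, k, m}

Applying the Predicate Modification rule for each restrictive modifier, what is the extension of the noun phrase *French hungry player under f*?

{f, h, k}

⟦under f⟧ = {x : ⟨x, f⟩ ∈ ⟦under⟧} = {c, d, f, g, h, i, j, k, m, n}
⟦player⟧ = {a, b, c, d, f, h, i, j, k, l, n}
… ∩ ⟦under f⟧ = {a, b, c, d, f, h, i, j, k, l, n} ∩ {c, d, f, g, h, i, j, k, m, n} = {c, d, f, h, i, j, k, n}
… ∩ ⟦French⟧ = {c, d, f, h, i, j, k, n} ∩ {a, c, d, e, f, h, i, j, k, m} = {c, d, f, h, i, j, k}
… ∩ ⟦hungry⟧ = {c, d, f, h, i, j, k} ∩ {a, b, e, f, h, k, l} = {f, h, k}
So ⟦French hungry player under f⟧ = {f, h, k}.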